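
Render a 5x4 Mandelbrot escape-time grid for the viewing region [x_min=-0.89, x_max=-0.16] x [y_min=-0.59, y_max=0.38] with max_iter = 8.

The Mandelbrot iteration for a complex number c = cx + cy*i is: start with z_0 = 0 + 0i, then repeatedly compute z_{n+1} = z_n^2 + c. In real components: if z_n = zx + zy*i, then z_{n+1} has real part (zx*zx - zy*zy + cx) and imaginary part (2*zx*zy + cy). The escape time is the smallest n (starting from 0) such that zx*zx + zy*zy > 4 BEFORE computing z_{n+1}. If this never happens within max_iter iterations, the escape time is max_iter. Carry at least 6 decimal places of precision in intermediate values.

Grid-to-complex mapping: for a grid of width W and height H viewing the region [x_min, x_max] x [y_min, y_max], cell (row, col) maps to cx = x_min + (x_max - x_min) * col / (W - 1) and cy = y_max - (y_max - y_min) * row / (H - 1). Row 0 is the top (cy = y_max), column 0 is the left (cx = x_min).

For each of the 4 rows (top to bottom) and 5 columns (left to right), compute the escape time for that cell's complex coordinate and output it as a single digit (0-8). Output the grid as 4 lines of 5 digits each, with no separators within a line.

(row=0, col=0): c = -0.8900 + 0.3800i → escape time 7
(row=0, col=1): c = -0.7075 + 0.3800i → escape time 8
(row=0, col=2): c = -0.5250 + 0.3800i → escape time 8
(row=0, col=3): c = -0.3425 + 0.3800i → escape time 8
(row=0, col=4): c = -0.1600 + 0.3800i → escape time 8
(row=1, col=0): c = -0.8900 + 0.0567i → escape time 8
(row=1, col=1): c = -0.7075 + 0.0567i → escape time 8
(row=1, col=2): c = -0.5250 + 0.0567i → escape time 8
(row=1, col=3): c = -0.3425 + 0.0567i → escape time 8
(row=1, col=4): c = -0.1600 + 0.0567i → escape time 8
(row=2, col=0): c = -0.8900 + -0.2667i → escape time 8
(row=2, col=1): c = -0.7075 + -0.2667i → escape time 8
(row=2, col=2): c = -0.5250 + -0.2667i → escape time 8
(row=2, col=3): c = -0.3425 + -0.2667i → escape time 8
(row=2, col=4): c = -0.1600 + -0.2667i → escape time 8
(row=3, col=0): c = -0.8900 + -0.5900i → escape time 5
(row=3, col=1): c = -0.7075 + -0.5900i → escape time 6
(row=3, col=2): c = -0.5250 + -0.5900i → escape time 8
(row=3, col=3): c = -0.3425 + -0.5900i → escape time 8
(row=3, col=4): c = -0.1600 + -0.5900i → escape time 8

Answer: 78888
88888
88888
56888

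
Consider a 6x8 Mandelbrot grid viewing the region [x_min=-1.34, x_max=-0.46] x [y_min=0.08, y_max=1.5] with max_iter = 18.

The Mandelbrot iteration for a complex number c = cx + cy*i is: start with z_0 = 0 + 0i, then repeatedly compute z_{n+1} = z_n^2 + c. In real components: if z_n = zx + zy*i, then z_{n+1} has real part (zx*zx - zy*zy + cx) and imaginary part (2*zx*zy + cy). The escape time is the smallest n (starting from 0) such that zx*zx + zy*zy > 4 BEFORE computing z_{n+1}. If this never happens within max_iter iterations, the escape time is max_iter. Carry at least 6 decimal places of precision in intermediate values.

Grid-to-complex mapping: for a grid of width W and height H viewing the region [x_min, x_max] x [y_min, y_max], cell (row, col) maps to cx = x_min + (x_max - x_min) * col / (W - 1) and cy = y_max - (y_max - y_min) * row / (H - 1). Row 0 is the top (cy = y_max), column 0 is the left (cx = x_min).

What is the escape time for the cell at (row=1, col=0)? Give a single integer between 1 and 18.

z_0 = 0 + 0i, c = -1.3400 + 1.2971i
Iter 1: z = -1.3400 + 1.2971i, |z|^2 = 3.4782
Iter 2: z = -1.2270 + -2.1792i, |z|^2 = 6.2544
Escaped at iteration 2

Answer: 2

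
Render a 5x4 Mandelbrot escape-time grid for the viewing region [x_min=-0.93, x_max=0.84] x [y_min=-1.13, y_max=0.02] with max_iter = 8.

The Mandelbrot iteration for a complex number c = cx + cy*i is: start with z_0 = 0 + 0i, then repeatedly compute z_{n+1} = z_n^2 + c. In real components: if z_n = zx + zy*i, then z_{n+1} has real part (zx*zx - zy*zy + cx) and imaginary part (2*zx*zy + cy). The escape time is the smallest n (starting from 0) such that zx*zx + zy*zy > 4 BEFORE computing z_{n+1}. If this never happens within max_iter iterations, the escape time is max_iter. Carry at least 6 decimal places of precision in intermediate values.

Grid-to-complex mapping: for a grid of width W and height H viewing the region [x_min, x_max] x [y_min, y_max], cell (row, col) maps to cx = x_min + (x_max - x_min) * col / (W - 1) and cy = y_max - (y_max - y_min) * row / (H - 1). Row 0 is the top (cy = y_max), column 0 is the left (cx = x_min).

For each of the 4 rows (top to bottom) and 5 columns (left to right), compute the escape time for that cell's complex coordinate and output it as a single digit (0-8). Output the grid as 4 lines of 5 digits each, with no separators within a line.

Answer: 88873
78883
46842
33422

Derivation:
(row=0, col=0): c = -0.9300 + 0.0200i → escape time 8
(row=0, col=1): c = -0.4875 + 0.0200i → escape time 8
(row=0, col=2): c = -0.0450 + 0.0200i → escape time 8
(row=0, col=3): c = 0.3975 + 0.0200i → escape time 7
(row=0, col=4): c = 0.8400 + 0.0200i → escape time 3
(row=1, col=0): c = -0.9300 + -0.3633i → escape time 7
(row=1, col=1): c = -0.4875 + -0.3633i → escape time 8
(row=1, col=2): c = -0.0450 + -0.3633i → escape time 8
(row=1, col=3): c = 0.3975 + -0.3633i → escape time 8
(row=1, col=4): c = 0.8400 + -0.3633i → escape time 3
(row=2, col=0): c = -0.9300 + -0.7467i → escape time 4
(row=2, col=1): c = -0.4875 + -0.7467i → escape time 6
(row=2, col=2): c = -0.0450 + -0.7467i → escape time 8
(row=2, col=3): c = 0.3975 + -0.7467i → escape time 4
(row=2, col=4): c = 0.8400 + -0.7467i → escape time 2
(row=3, col=0): c = -0.9300 + -1.1300i → escape time 3
(row=3, col=1): c = -0.4875 + -1.1300i → escape time 3
(row=3, col=2): c = -0.0450 + -1.1300i → escape time 4
(row=3, col=3): c = 0.3975 + -1.1300i → escape time 2
(row=3, col=4): c = 0.8400 + -1.1300i → escape time 2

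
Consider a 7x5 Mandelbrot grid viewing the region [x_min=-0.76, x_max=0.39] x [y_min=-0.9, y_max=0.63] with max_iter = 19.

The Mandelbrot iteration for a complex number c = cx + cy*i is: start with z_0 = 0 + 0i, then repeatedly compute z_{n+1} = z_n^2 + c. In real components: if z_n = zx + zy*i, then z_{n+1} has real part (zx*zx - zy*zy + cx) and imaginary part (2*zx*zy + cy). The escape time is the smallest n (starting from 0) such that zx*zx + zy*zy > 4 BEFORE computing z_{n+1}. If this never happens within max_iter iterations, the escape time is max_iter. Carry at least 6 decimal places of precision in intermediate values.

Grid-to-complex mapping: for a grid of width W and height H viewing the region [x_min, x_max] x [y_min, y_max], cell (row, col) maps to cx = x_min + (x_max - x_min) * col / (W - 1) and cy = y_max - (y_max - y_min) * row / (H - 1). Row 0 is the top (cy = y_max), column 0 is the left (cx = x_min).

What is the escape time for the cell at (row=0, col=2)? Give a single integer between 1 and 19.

z_0 = 0 + 0i, c = -0.3767 + 0.6300i
Iter 1: z = -0.3767 + 0.6300i, |z|^2 = 0.5388
Iter 2: z = -0.6317 + 0.1554i, |z|^2 = 0.4232
Iter 3: z = -0.0018 + 0.4337i, |z|^2 = 0.1881
Iter 4: z = -0.5647 + 0.6285i, |z|^2 = 0.7139
Iter 5: z = -0.4527 + -0.0798i, |z|^2 = 0.2113
Iter 6: z = -0.1781 + 0.7023i, |z|^2 = 0.5249
Iter 7: z = -0.8381 + 0.3798i, |z|^2 = 0.8467
Iter 8: z = 0.1815 + -0.0067i, |z|^2 = 0.0330
Iter 9: z = -0.3438 + 0.6276i, |z|^2 = 0.5120
Iter 10: z = -0.6523 + 0.1985i, |z|^2 = 0.4649
Iter 11: z = 0.0094 + 0.3710i, |z|^2 = 0.1377
Iter 12: z = -0.5142 + 0.6370i, |z|^2 = 0.6702
Iter 13: z = -0.5180 + -0.0251i, |z|^2 = 0.2690
Iter 14: z = -0.1089 + 0.6560i, |z|^2 = 0.4422
Iter 15: z = -0.7952 + 0.4871i, |z|^2 = 0.8695
Iter 16: z = 0.0184 + -0.1446i, |z|^2 = 0.0212
Iter 17: z = -0.3972 + 0.6247i, |z|^2 = 0.5480
Iter 18: z = -0.6091 + 0.1337i, |z|^2 = 0.3889

Answer: 19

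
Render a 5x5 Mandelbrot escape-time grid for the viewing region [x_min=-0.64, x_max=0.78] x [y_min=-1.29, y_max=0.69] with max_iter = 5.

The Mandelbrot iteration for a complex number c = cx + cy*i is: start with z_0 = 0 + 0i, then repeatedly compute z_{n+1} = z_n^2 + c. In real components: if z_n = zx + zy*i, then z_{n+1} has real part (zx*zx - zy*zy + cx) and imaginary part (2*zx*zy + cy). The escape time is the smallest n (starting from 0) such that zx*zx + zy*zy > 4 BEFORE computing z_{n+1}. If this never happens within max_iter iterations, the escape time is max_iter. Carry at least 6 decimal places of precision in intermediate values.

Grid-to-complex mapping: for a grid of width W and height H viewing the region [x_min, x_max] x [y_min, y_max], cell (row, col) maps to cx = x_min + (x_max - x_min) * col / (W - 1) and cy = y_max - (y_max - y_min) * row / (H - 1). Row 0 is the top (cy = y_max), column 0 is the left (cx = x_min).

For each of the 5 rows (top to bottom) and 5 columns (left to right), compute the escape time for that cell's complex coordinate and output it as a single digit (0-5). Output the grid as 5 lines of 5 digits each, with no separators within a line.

Answer: 55553
55553
55553
45542
33222

Derivation:
(row=0, col=0): c = -0.6400 + 0.6900i → escape time 5
(row=0, col=1): c = -0.2850 + 0.6900i → escape time 5
(row=0, col=2): c = 0.0700 + 0.6900i → escape time 5
(row=0, col=3): c = 0.4250 + 0.6900i → escape time 5
(row=0, col=4): c = 0.7800 + 0.6900i → escape time 3
(row=1, col=0): c = -0.6400 + 0.1950i → escape time 5
(row=1, col=1): c = -0.2850 + 0.1950i → escape time 5
(row=1, col=2): c = 0.0700 + 0.1950i → escape time 5
(row=1, col=3): c = 0.4250 + 0.1950i → escape time 5
(row=1, col=4): c = 0.7800 + 0.1950i → escape time 3
(row=2, col=0): c = -0.6400 + -0.3000i → escape time 5
(row=2, col=1): c = -0.2850 + -0.3000i → escape time 5
(row=2, col=2): c = 0.0700 + -0.3000i → escape time 5
(row=2, col=3): c = 0.4250 + -0.3000i → escape time 5
(row=2, col=4): c = 0.7800 + -0.3000i → escape time 3
(row=3, col=0): c = -0.6400 + -0.7950i → escape time 4
(row=3, col=1): c = -0.2850 + -0.7950i → escape time 5
(row=3, col=2): c = 0.0700 + -0.7950i → escape time 5
(row=3, col=3): c = 0.4250 + -0.7950i → escape time 4
(row=3, col=4): c = 0.7800 + -0.7950i → escape time 2
(row=4, col=0): c = -0.6400 + -1.2900i → escape time 3
(row=4, col=1): c = -0.2850 + -1.2900i → escape time 3
(row=4, col=2): c = 0.0700 + -1.2900i → escape time 2
(row=4, col=3): c = 0.4250 + -1.2900i → escape time 2
(row=4, col=4): c = 0.7800 + -1.2900i → escape time 2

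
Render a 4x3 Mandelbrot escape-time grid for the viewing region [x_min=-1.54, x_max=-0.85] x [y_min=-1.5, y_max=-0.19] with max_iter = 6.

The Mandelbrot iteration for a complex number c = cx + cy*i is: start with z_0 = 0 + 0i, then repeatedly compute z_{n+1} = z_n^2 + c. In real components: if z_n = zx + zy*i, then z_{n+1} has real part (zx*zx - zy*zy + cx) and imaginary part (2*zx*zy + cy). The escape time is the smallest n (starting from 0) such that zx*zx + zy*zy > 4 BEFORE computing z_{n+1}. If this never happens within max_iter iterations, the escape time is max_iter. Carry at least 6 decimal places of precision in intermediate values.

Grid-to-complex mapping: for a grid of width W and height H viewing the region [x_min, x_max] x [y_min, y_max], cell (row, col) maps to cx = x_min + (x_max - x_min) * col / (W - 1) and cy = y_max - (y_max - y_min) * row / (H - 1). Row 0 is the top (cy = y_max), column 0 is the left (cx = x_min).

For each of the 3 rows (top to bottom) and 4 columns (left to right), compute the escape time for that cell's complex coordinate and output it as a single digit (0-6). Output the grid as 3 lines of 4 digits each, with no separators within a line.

Answer: 5666
3334
1222

Derivation:
(row=0, col=0): c = -1.5400 + -0.1900i → escape time 5
(row=0, col=1): c = -1.3100 + -0.1900i → escape time 6
(row=0, col=2): c = -1.0800 + -0.1900i → escape time 6
(row=0, col=3): c = -0.8500 + -0.1900i → escape time 6
(row=1, col=0): c = -1.5400 + -0.8450i → escape time 3
(row=1, col=1): c = -1.3100 + -0.8450i → escape time 3
(row=1, col=2): c = -1.0800 + -0.8450i → escape time 3
(row=1, col=3): c = -0.8500 + -0.8450i → escape time 4
(row=2, col=0): c = -1.5400 + -1.5000i → escape time 1
(row=2, col=1): c = -1.3100 + -1.5000i → escape time 2
(row=2, col=2): c = -1.0800 + -1.5000i → escape time 2
(row=2, col=3): c = -0.8500 + -1.5000i → escape time 2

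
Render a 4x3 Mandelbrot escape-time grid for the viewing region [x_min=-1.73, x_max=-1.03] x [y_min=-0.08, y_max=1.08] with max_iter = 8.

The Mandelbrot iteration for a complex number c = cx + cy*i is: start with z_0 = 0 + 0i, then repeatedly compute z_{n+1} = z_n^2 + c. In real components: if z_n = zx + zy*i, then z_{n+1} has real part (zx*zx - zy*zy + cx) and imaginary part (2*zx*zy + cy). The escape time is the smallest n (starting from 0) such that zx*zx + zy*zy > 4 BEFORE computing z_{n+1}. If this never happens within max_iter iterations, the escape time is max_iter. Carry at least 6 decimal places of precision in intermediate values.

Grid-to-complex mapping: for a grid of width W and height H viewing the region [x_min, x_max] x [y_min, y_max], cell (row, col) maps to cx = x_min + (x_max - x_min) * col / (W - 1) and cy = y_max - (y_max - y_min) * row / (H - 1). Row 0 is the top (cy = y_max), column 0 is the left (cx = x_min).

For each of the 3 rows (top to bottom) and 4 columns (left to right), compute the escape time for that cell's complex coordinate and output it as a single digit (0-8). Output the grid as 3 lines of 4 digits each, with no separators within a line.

Answer: 1233
3345
6788

Derivation:
(row=0, col=0): c = -1.7300 + 1.0800i → escape time 1
(row=0, col=1): c = -1.4967 + 1.0800i → escape time 2
(row=0, col=2): c = -1.2633 + 1.0800i → escape time 3
(row=0, col=3): c = -1.0300 + 1.0800i → escape time 3
(row=1, col=0): c = -1.7300 + 0.5000i → escape time 3
(row=1, col=1): c = -1.4967 + 0.5000i → escape time 3
(row=1, col=2): c = -1.2633 + 0.5000i → escape time 4
(row=1, col=3): c = -1.0300 + 0.5000i → escape time 5
(row=2, col=0): c = -1.7300 + -0.0800i → escape time 6
(row=2, col=1): c = -1.4967 + -0.0800i → escape time 7
(row=2, col=2): c = -1.2633 + -0.0800i → escape time 8
(row=2, col=3): c = -1.0300 + -0.0800i → escape time 8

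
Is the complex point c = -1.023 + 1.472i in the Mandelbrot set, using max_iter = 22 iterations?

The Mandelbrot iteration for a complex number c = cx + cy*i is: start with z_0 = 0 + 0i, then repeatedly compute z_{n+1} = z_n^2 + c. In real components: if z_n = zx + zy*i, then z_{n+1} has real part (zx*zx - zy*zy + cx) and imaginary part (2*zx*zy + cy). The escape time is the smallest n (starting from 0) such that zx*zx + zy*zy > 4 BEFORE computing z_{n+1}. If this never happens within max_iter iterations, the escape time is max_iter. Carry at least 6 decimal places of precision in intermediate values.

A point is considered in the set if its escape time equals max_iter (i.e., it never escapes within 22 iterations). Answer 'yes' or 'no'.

Answer: no

Derivation:
z_0 = 0 + 0i, c = -1.0230 + 1.4720i
Iter 1: z = -1.0230 + 1.4720i, |z|^2 = 3.2133
Iter 2: z = -2.1433 + -1.5397i, |z|^2 = 6.9643
Escaped at iteration 2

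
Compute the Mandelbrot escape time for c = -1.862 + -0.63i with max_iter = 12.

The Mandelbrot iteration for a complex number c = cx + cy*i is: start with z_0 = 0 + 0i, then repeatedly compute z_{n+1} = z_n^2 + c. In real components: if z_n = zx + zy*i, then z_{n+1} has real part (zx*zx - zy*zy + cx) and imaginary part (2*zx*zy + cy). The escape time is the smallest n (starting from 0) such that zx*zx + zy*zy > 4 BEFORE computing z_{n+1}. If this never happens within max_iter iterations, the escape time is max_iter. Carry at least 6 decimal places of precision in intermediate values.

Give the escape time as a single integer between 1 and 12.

z_0 = 0 + 0i, c = -1.8620 + -0.6300i
Iter 1: z = -1.8620 + -0.6300i, |z|^2 = 3.8639
Iter 2: z = 1.2081 + 1.7161i, |z|^2 = 4.4047
Escaped at iteration 2

Answer: 2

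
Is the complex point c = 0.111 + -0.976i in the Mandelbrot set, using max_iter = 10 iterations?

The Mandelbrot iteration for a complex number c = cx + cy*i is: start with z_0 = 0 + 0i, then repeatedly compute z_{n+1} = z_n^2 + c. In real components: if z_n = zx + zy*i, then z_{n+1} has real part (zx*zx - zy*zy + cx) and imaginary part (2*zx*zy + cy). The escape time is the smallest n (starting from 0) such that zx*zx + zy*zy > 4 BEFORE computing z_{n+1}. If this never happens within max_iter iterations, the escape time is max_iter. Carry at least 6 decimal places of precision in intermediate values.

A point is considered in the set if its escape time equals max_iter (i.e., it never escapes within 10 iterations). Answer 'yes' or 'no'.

Answer: no

Derivation:
z_0 = 0 + 0i, c = 0.1110 + -0.9760i
Iter 1: z = 0.1110 + -0.9760i, |z|^2 = 0.9649
Iter 2: z = -0.8293 + -1.1927i, |z|^2 = 2.1101
Iter 3: z = -0.6238 + 1.0021i, |z|^2 = 1.3933
Iter 4: z = -0.5040 + -2.2262i, |z|^2 = 5.2099
Escaped at iteration 4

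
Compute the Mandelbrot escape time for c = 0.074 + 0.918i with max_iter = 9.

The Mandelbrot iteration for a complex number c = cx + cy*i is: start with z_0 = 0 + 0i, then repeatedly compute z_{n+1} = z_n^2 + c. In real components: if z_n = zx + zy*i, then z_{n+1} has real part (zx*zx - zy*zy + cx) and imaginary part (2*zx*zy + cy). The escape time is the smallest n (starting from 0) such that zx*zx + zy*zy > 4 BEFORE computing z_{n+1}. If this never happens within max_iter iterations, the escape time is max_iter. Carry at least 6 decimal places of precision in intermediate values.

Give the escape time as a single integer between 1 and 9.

z_0 = 0 + 0i, c = 0.0740 + 0.9180i
Iter 1: z = 0.0740 + 0.9180i, |z|^2 = 0.8482
Iter 2: z = -0.7632 + 1.0539i, |z|^2 = 1.6932
Iter 3: z = -0.4541 + -0.6907i, |z|^2 = 0.6833
Iter 4: z = -0.1969 + 1.5453i, |z|^2 = 2.4267
Iter 5: z = -2.2751 + 0.3095i, |z|^2 = 5.2720
Escaped at iteration 5

Answer: 5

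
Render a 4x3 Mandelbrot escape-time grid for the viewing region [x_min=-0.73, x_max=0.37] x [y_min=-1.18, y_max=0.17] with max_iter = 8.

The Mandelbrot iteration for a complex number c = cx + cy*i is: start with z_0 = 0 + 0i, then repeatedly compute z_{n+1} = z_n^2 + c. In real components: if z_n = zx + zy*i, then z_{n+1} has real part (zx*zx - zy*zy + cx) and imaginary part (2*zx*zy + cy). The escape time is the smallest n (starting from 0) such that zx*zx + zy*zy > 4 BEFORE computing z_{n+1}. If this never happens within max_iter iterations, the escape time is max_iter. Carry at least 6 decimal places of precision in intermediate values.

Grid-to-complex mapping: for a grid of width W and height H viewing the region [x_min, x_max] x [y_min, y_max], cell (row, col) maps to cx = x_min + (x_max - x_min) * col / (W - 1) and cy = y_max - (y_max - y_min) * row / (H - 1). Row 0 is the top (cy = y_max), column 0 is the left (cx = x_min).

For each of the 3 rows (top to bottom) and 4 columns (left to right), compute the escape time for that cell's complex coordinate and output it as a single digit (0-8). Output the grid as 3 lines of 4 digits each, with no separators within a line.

(row=0, col=0): c = -0.7300 + 0.1700i → escape time 8
(row=0, col=1): c = -0.3633 + 0.1700i → escape time 8
(row=0, col=2): c = 0.0033 + 0.1700i → escape time 8
(row=0, col=3): c = 0.3700 + 0.1700i → escape time 8
(row=1, col=0): c = -0.7300 + -0.5050i → escape time 7
(row=1, col=1): c = -0.3633 + -0.5050i → escape time 8
(row=1, col=2): c = 0.0033 + -0.5050i → escape time 8
(row=1, col=3): c = 0.3700 + -0.5050i → escape time 8
(row=2, col=0): c = -0.7300 + -1.1800i → escape time 3
(row=2, col=1): c = -0.3633 + -1.1800i → escape time 3
(row=2, col=2): c = 0.0033 + -1.1800i → escape time 3
(row=2, col=3): c = 0.3700 + -1.1800i → escape time 2

Answer: 8888
7888
3332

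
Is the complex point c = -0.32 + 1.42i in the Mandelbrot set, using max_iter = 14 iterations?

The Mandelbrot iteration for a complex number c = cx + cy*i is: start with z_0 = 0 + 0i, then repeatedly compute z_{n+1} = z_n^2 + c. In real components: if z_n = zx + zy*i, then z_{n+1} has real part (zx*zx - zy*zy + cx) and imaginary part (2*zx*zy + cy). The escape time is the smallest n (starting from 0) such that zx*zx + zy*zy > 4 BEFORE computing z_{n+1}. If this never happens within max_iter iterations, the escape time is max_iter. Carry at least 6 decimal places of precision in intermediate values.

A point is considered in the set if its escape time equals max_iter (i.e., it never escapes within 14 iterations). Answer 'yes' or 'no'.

Answer: no

Derivation:
z_0 = 0 + 0i, c = -0.3200 + 1.4200i
Iter 1: z = -0.3200 + 1.4200i, |z|^2 = 2.1188
Iter 2: z = -2.2340 + 0.5112i, |z|^2 = 5.2521
Escaped at iteration 2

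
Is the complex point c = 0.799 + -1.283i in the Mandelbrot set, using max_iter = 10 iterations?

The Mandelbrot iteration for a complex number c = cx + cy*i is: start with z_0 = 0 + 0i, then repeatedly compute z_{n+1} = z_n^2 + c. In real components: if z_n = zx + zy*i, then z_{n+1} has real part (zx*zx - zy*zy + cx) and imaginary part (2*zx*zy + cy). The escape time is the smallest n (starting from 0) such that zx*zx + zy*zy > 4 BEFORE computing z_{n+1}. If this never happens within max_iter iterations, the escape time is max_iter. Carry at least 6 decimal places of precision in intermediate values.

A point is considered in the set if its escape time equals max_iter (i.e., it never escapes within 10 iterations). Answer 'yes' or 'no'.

Answer: no

Derivation:
z_0 = 0 + 0i, c = 0.7990 + -1.2830i
Iter 1: z = 0.7990 + -1.2830i, |z|^2 = 2.2845
Iter 2: z = -0.2087 + -3.3332i, |z|^2 = 11.1540
Escaped at iteration 2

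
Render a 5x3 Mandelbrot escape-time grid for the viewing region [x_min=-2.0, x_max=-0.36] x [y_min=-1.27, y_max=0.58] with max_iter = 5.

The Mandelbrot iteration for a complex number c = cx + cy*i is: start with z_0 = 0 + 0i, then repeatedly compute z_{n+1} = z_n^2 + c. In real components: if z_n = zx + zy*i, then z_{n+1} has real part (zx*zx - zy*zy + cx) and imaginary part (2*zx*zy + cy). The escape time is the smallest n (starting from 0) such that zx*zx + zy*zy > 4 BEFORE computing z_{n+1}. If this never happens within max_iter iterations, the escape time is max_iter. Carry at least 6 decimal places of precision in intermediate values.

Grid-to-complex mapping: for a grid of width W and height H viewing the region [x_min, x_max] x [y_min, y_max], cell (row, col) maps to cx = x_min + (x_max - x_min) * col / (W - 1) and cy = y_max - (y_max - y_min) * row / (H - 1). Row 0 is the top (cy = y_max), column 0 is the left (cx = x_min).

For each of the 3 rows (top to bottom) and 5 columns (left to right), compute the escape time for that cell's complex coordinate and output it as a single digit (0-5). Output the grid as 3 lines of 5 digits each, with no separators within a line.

Answer: 13455
14555
11233

Derivation:
(row=0, col=0): c = -2.0000 + 0.5800i → escape time 1
(row=0, col=1): c = -1.5900 + 0.5800i → escape time 3
(row=0, col=2): c = -1.1800 + 0.5800i → escape time 4
(row=0, col=3): c = -0.7700 + 0.5800i → escape time 5
(row=0, col=4): c = -0.3600 + 0.5800i → escape time 5
(row=1, col=0): c = -2.0000 + -0.3450i → escape time 1
(row=1, col=1): c = -1.5900 + -0.3450i → escape time 4
(row=1, col=2): c = -1.1800 + -0.3450i → escape time 5
(row=1, col=3): c = -0.7700 + -0.3450i → escape time 5
(row=1, col=4): c = -0.3600 + -0.3450i → escape time 5
(row=2, col=0): c = -2.0000 + -1.2700i → escape time 1
(row=2, col=1): c = -1.5900 + -1.2700i → escape time 1
(row=2, col=2): c = -1.1800 + -1.2700i → escape time 2
(row=2, col=3): c = -0.7700 + -1.2700i → escape time 3
(row=2, col=4): c = -0.3600 + -1.2700i → escape time 3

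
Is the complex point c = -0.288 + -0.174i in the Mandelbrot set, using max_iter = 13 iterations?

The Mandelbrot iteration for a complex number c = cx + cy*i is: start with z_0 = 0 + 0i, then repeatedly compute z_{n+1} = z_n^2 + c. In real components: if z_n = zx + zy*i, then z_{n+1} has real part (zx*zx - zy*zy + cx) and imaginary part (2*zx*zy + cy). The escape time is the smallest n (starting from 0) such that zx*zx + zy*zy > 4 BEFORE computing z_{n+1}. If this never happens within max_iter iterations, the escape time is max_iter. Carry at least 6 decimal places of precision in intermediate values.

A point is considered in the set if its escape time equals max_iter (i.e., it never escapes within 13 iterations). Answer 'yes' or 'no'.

Answer: yes

Derivation:
z_0 = 0 + 0i, c = -0.2880 + -0.1740i
Iter 1: z = -0.2880 + -0.1740i, |z|^2 = 0.1132
Iter 2: z = -0.2353 + -0.0738i, |z|^2 = 0.0608
Iter 3: z = -0.2381 + -0.1393i, |z|^2 = 0.0761
Iter 4: z = -0.2507 + -0.1077i, |z|^2 = 0.0745
Iter 5: z = -0.2367 + -0.1200i, |z|^2 = 0.0704
Iter 6: z = -0.2464 + -0.1172i, |z|^2 = 0.0744
Iter 7: z = -0.2410 + -0.1163i, |z|^2 = 0.0716
Iter 8: z = -0.2434 + -0.1180i, |z|^2 = 0.0732
Iter 9: z = -0.2427 + -0.1166i, |z|^2 = 0.0725
Iter 10: z = -0.2427 + -0.1174i, |z|^2 = 0.0727
Iter 11: z = -0.2429 + -0.1170i, |z|^2 = 0.0727
Iter 12: z = -0.2427 + -0.1172i, |z|^2 = 0.0726
Did not escape in 13 iterations → in set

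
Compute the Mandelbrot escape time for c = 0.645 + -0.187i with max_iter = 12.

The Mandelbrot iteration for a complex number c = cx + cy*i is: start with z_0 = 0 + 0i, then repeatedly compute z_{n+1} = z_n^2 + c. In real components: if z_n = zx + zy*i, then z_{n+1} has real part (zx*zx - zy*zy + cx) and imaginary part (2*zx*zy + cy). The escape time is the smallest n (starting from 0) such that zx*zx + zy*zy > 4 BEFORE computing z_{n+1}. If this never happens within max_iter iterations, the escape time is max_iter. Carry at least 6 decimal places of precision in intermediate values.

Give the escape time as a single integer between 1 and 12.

Answer: 4

Derivation:
z_0 = 0 + 0i, c = 0.6450 + -0.1870i
Iter 1: z = 0.6450 + -0.1870i, |z|^2 = 0.4510
Iter 2: z = 1.0261 + -0.4282i, |z|^2 = 1.2362
Iter 3: z = 1.5144 + -1.0658i, |z|^2 = 3.4293
Iter 4: z = 1.8026 + -3.4150i, |z|^2 = 14.9117
Escaped at iteration 4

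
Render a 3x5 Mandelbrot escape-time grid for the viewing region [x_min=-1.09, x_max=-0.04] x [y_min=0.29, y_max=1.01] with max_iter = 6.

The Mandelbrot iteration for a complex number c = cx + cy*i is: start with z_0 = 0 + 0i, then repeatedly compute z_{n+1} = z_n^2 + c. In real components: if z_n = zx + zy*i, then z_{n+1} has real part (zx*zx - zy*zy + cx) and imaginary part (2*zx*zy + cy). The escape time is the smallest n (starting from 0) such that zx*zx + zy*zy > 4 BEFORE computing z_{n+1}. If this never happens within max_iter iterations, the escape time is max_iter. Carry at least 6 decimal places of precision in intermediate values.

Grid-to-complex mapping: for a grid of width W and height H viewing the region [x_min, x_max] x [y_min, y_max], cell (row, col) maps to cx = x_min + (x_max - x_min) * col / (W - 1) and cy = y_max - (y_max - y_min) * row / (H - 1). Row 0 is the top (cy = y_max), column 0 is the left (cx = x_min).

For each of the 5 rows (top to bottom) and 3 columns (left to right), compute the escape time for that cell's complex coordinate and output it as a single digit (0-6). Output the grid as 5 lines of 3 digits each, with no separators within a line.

(row=0, col=0): c = -1.0900 + 1.0100i → escape time 3
(row=0, col=1): c = -0.5650 + 1.0100i → escape time 4
(row=0, col=2): c = -0.0400 + 1.0100i → escape time 6
(row=1, col=0): c = -1.0900 + 0.8300i → escape time 3
(row=1, col=1): c = -0.5650 + 0.8300i → escape time 4
(row=1, col=2): c = -0.0400 + 0.8300i → escape time 6
(row=2, col=0): c = -1.0900 + 0.6500i → escape time 4
(row=2, col=1): c = -0.5650 + 0.6500i → escape time 6
(row=2, col=2): c = -0.0400 + 0.6500i → escape time 6
(row=3, col=0): c = -1.0900 + 0.4700i → escape time 5
(row=3, col=1): c = -0.5650 + 0.4700i → escape time 6
(row=3, col=2): c = -0.0400 + 0.4700i → escape time 6
(row=4, col=0): c = -1.0900 + 0.2900i → escape time 6
(row=4, col=1): c = -0.5650 + 0.2900i → escape time 6
(row=4, col=2): c = -0.0400 + 0.2900i → escape time 6

Answer: 346
346
466
566
666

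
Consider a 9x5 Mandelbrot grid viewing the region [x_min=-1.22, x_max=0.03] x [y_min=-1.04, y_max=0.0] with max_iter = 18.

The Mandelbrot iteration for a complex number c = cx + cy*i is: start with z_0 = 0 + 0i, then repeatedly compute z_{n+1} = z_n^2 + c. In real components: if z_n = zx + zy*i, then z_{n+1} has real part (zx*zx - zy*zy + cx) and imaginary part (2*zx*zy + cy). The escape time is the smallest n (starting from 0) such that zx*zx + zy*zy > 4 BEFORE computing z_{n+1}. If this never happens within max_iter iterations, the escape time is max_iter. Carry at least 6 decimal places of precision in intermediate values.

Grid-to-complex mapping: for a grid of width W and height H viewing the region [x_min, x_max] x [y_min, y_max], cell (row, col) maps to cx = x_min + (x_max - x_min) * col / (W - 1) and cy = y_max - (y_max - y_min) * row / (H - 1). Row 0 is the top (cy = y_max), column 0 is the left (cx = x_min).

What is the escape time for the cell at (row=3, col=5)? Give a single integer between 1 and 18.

Answer: 6

Derivation:
z_0 = 0 + 0i, c = -0.4387 + -0.7800i
Iter 1: z = -0.4387 + -0.7800i, |z|^2 = 0.8009
Iter 2: z = -0.8546 + -0.0956i, |z|^2 = 0.7396
Iter 3: z = 0.2825 + -0.6167i, |z|^2 = 0.4601
Iter 4: z = -0.7392 + -1.1285i, |z|^2 = 1.8199
Iter 5: z = -1.1658 + 0.8884i, |z|^2 = 2.1482
Iter 6: z = 0.1311 + -2.8513i, |z|^2 = 8.1469
Escaped at iteration 6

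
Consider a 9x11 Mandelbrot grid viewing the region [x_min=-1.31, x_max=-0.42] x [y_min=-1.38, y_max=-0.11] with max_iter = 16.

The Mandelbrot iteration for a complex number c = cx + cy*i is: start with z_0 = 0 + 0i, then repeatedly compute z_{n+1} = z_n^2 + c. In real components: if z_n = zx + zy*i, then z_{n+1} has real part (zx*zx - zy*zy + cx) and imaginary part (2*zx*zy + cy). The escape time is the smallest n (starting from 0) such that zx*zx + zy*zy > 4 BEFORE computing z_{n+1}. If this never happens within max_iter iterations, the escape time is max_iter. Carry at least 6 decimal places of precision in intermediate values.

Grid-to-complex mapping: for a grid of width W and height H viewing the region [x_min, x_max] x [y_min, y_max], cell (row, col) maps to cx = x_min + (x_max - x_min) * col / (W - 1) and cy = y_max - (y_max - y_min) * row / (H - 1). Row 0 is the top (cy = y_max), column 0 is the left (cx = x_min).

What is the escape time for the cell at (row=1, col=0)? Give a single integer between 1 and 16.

z_0 = 0 + 0i, c = -1.3100 + -0.2370i
Iter 1: z = -1.3100 + -0.2370i, |z|^2 = 1.7723
Iter 2: z = 0.3499 + 0.3839i, |z|^2 = 0.2699
Iter 3: z = -1.3350 + 0.0317i, |z|^2 = 1.7831
Iter 4: z = 0.4711 + -0.3216i, |z|^2 = 0.3254
Iter 5: z = -1.1915 + -0.5401i, |z|^2 = 1.7114
Iter 6: z = -0.1820 + 1.0500i, |z|^2 = 1.1356
Iter 7: z = -2.3794 + -0.6191i, |z|^2 = 6.0447
Escaped at iteration 7

Answer: 7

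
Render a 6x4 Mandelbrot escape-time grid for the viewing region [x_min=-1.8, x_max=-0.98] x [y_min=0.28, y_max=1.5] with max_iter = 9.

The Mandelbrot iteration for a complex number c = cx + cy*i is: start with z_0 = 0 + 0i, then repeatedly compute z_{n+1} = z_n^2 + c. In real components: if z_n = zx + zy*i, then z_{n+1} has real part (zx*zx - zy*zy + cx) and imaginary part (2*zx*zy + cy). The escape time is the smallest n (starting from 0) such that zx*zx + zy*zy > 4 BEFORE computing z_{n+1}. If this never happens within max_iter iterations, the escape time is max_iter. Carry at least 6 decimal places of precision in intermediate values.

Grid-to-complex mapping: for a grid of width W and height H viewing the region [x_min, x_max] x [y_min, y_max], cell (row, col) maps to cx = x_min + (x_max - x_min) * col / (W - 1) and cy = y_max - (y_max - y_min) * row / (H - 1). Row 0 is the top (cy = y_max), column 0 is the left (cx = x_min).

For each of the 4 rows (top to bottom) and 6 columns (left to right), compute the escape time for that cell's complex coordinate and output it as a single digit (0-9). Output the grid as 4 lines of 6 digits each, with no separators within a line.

Answer: 111222
122333
233334
445799

Derivation:
(row=0, col=0): c = -1.8000 + 1.5000i → escape time 1
(row=0, col=1): c = -1.6360 + 1.5000i → escape time 1
(row=0, col=2): c = -1.4720 + 1.5000i → escape time 1
(row=0, col=3): c = -1.3080 + 1.5000i → escape time 2
(row=0, col=4): c = -1.1440 + 1.5000i → escape time 2
(row=0, col=5): c = -0.9800 + 1.5000i → escape time 2
(row=1, col=0): c = -1.8000 + 1.0933i → escape time 1
(row=1, col=1): c = -1.6360 + 1.0933i → escape time 2
(row=1, col=2): c = -1.4720 + 1.0933i → escape time 2
(row=1, col=3): c = -1.3080 + 1.0933i → escape time 3
(row=1, col=4): c = -1.1440 + 1.0933i → escape time 3
(row=1, col=5): c = -0.9800 + 1.0933i → escape time 3
(row=2, col=0): c = -1.8000 + 0.6867i → escape time 2
(row=2, col=1): c = -1.6360 + 0.6867i → escape time 3
(row=2, col=2): c = -1.4720 + 0.6867i → escape time 3
(row=2, col=3): c = -1.3080 + 0.6867i → escape time 3
(row=2, col=4): c = -1.1440 + 0.6867i → escape time 3
(row=2, col=5): c = -0.9800 + 0.6867i → escape time 4
(row=3, col=0): c = -1.8000 + 0.2800i → escape time 4
(row=3, col=1): c = -1.6360 + 0.2800i → escape time 4
(row=3, col=2): c = -1.4720 + 0.2800i → escape time 5
(row=3, col=3): c = -1.3080 + 0.2800i → escape time 7
(row=3, col=4): c = -1.1440 + 0.2800i → escape time 9
(row=3, col=5): c = -0.9800 + 0.2800i → escape time 9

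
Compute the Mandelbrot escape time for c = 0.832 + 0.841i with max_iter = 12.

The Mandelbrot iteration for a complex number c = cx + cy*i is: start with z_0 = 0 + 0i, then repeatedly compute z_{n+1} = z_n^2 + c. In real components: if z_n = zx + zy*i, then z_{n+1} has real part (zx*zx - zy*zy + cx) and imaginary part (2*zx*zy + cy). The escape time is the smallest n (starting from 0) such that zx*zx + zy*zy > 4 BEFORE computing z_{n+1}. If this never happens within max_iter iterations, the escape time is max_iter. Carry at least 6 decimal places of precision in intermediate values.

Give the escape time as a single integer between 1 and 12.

Answer: 2

Derivation:
z_0 = 0 + 0i, c = 0.8320 + 0.8410i
Iter 1: z = 0.8320 + 0.8410i, |z|^2 = 1.3995
Iter 2: z = 0.8169 + 2.2404i, |z|^2 = 5.6869
Escaped at iteration 2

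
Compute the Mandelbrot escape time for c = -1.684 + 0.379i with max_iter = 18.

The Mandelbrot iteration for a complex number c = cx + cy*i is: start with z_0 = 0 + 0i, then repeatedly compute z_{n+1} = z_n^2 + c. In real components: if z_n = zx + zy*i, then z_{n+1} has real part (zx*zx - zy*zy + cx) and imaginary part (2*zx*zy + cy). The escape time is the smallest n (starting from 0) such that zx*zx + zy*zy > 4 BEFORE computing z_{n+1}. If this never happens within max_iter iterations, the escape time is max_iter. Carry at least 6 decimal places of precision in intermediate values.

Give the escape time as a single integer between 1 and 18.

z_0 = 0 + 0i, c = -1.6840 + 0.3790i
Iter 1: z = -1.6840 + 0.3790i, |z|^2 = 2.9795
Iter 2: z = 1.0082 + -0.8975i, |z|^2 = 1.8220
Iter 3: z = -1.4730 + -1.4307i, |z|^2 = 4.2165
Escaped at iteration 3

Answer: 3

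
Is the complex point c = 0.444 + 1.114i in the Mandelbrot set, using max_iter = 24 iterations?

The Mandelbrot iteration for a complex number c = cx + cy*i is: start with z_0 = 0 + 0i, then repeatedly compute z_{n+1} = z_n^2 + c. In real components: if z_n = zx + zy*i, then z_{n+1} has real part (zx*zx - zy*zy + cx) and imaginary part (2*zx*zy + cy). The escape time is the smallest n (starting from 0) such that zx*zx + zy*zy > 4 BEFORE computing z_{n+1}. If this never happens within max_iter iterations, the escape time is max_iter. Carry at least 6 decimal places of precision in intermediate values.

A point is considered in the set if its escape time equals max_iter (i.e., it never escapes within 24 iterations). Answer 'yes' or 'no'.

Answer: no

Derivation:
z_0 = 0 + 0i, c = 0.4440 + 1.1140i
Iter 1: z = 0.4440 + 1.1140i, |z|^2 = 1.4381
Iter 2: z = -0.5999 + 2.1032i, |z|^2 = 4.7834
Escaped at iteration 2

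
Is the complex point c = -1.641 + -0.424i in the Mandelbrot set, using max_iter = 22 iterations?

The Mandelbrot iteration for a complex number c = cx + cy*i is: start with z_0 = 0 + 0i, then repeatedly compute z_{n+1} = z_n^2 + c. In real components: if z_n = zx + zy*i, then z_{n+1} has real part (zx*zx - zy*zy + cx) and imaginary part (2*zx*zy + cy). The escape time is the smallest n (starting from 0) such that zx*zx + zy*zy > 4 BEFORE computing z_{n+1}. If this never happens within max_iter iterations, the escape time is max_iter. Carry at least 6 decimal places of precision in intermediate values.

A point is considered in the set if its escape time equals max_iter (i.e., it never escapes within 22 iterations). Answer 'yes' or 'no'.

z_0 = 0 + 0i, c = -1.6410 + -0.4240i
Iter 1: z = -1.6410 + -0.4240i, |z|^2 = 2.8727
Iter 2: z = 0.8721 + 0.9676i, |z|^2 = 1.6968
Iter 3: z = -1.8166 + 1.2636i, |z|^2 = 4.8969
Escaped at iteration 3

Answer: no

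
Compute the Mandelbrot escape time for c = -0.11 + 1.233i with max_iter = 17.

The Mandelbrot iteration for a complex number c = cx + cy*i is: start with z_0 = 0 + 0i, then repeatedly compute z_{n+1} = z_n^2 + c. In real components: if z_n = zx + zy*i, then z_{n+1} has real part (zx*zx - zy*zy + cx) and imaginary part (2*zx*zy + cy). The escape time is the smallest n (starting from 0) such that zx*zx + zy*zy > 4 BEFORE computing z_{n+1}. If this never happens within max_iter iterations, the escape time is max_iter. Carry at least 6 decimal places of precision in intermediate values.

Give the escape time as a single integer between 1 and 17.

Answer: 3

Derivation:
z_0 = 0 + 0i, c = -0.1100 + 1.2330i
Iter 1: z = -0.1100 + 1.2330i, |z|^2 = 1.5324
Iter 2: z = -1.6182 + 0.9617i, |z|^2 = 3.5435
Iter 3: z = 1.5836 + -1.8796i, |z|^2 = 6.0405
Escaped at iteration 3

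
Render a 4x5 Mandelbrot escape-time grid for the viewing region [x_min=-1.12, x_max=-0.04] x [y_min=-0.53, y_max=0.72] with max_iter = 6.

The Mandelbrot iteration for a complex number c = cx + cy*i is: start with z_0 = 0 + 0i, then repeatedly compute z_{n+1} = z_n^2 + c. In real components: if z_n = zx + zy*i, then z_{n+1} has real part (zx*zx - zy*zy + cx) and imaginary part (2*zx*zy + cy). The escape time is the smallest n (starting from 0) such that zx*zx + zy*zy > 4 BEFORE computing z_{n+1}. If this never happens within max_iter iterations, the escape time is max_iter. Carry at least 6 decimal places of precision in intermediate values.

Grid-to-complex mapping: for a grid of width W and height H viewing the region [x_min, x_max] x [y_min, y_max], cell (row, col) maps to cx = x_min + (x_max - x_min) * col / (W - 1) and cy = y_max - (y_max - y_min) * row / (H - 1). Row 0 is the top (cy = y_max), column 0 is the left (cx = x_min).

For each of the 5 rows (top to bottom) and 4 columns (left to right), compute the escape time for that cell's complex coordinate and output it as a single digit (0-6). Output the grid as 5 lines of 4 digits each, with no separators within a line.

Answer: 3466
6666
6666
6666
5666

Derivation:
(row=0, col=0): c = -1.1200 + 0.7200i → escape time 3
(row=0, col=1): c = -0.7600 + 0.7200i → escape time 4
(row=0, col=2): c = -0.4000 + 0.7200i → escape time 6
(row=0, col=3): c = -0.0400 + 0.7200i → escape time 6
(row=1, col=0): c = -1.1200 + 0.4075i → escape time 6
(row=1, col=1): c = -0.7600 + 0.4075i → escape time 6
(row=1, col=2): c = -0.4000 + 0.4075i → escape time 6
(row=1, col=3): c = -0.0400 + 0.4075i → escape time 6
(row=2, col=0): c = -1.1200 + 0.0950i → escape time 6
(row=2, col=1): c = -0.7600 + 0.0950i → escape time 6
(row=2, col=2): c = -0.4000 + 0.0950i → escape time 6
(row=2, col=3): c = -0.0400 + 0.0950i → escape time 6
(row=3, col=0): c = -1.1200 + -0.2175i → escape time 6
(row=3, col=1): c = -0.7600 + -0.2175i → escape time 6
(row=3, col=2): c = -0.4000 + -0.2175i → escape time 6
(row=3, col=3): c = -0.0400 + -0.2175i → escape time 6
(row=4, col=0): c = -1.1200 + -0.5300i → escape time 5
(row=4, col=1): c = -0.7600 + -0.5300i → escape time 6
(row=4, col=2): c = -0.4000 + -0.5300i → escape time 6
(row=4, col=3): c = -0.0400 + -0.5300i → escape time 6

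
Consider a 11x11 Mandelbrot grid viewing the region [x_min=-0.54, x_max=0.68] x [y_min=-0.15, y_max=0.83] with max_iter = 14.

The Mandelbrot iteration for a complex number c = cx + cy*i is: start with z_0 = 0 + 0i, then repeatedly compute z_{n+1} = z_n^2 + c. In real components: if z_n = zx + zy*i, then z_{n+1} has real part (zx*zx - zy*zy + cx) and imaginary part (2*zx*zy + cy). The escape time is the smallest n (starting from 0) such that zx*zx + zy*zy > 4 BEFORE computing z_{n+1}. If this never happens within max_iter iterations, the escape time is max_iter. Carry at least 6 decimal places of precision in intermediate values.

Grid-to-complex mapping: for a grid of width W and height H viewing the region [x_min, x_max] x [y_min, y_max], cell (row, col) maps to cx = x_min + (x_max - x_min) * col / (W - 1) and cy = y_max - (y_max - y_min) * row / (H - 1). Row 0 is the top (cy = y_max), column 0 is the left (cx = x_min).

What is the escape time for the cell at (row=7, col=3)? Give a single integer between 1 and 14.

Answer: 14

Derivation:
z_0 = 0 + 0i, c = -0.1740 + 0.1440i
Iter 1: z = -0.1740 + 0.1440i, |z|^2 = 0.0510
Iter 2: z = -0.1645 + 0.0939i, |z|^2 = 0.0359
Iter 3: z = -0.1558 + 0.1131i, |z|^2 = 0.0371
Iter 4: z = -0.1625 + 0.1088i, |z|^2 = 0.0382
Iter 5: z = -0.1594 + 0.1086i, |z|^2 = 0.0372
Iter 6: z = -0.1604 + 0.1094i, |z|^2 = 0.0377
Iter 7: z = -0.1602 + 0.1089i, |z|^2 = 0.0375
Iter 8: z = -0.1602 + 0.1091i, |z|^2 = 0.0376
Iter 9: z = -0.1602 + 0.1090i, |z|^2 = 0.0376
Iter 10: z = -0.1602 + 0.1091i, |z|^2 = 0.0376
Iter 11: z = -0.1602 + 0.1091i, |z|^2 = 0.0376
Iter 12: z = -0.1602 + 0.1091i, |z|^2 = 0.0376
Iter 13: z = -0.1602 + 0.1091i, |z|^2 = 0.0376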